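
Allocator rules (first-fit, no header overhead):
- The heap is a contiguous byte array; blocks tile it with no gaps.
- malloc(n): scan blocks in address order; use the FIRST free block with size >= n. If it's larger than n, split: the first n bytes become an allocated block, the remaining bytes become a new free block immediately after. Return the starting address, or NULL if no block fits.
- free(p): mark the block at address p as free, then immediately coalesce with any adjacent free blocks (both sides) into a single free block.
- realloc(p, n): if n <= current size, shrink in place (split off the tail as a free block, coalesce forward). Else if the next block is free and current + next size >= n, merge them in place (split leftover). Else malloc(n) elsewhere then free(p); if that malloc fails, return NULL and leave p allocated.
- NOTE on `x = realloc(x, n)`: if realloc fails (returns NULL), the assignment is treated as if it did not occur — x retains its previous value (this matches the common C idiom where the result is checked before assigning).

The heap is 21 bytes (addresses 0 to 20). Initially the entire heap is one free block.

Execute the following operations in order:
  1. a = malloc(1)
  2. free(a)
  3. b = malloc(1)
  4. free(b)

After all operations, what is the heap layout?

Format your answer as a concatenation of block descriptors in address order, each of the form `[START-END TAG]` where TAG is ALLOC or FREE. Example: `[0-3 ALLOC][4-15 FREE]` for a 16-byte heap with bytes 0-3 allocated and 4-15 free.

Op 1: a = malloc(1) -> a = 0; heap: [0-0 ALLOC][1-20 FREE]
Op 2: free(a) -> (freed a); heap: [0-20 FREE]
Op 3: b = malloc(1) -> b = 0; heap: [0-0 ALLOC][1-20 FREE]
Op 4: free(b) -> (freed b); heap: [0-20 FREE]

Answer: [0-20 FREE]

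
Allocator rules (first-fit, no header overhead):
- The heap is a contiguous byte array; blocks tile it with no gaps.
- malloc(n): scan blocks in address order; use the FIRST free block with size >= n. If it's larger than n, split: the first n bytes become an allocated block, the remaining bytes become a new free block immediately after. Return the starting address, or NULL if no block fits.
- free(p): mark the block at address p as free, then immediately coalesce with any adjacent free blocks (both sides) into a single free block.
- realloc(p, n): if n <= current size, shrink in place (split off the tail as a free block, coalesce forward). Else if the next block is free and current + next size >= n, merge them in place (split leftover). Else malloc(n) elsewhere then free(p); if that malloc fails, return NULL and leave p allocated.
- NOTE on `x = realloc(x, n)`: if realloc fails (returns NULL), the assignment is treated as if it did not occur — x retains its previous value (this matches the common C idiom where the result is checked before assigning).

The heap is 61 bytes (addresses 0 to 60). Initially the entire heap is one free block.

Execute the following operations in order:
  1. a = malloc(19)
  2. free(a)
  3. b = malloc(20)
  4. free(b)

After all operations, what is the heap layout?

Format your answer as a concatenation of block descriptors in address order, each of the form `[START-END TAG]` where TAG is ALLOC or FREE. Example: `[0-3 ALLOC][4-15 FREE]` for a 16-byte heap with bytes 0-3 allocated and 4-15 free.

Op 1: a = malloc(19) -> a = 0; heap: [0-18 ALLOC][19-60 FREE]
Op 2: free(a) -> (freed a); heap: [0-60 FREE]
Op 3: b = malloc(20) -> b = 0; heap: [0-19 ALLOC][20-60 FREE]
Op 4: free(b) -> (freed b); heap: [0-60 FREE]

Answer: [0-60 FREE]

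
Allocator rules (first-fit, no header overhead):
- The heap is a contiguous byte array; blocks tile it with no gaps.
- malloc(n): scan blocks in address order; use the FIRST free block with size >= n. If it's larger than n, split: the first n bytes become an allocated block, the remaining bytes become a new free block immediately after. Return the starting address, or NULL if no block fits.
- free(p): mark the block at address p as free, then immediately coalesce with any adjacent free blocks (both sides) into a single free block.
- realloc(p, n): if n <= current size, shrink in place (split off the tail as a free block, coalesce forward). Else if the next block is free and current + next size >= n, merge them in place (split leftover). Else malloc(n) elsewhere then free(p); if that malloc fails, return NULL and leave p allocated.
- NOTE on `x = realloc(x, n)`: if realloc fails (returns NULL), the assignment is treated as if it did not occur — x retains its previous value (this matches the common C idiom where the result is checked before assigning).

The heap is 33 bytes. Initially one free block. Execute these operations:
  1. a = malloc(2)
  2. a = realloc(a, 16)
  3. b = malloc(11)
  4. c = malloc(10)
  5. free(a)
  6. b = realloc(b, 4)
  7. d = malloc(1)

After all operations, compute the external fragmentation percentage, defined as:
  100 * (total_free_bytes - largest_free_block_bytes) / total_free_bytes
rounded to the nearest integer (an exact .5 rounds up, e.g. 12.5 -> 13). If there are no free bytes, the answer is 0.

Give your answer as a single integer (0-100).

Answer: 46

Derivation:
Op 1: a = malloc(2) -> a = 0; heap: [0-1 ALLOC][2-32 FREE]
Op 2: a = realloc(a, 16) -> a = 0; heap: [0-15 ALLOC][16-32 FREE]
Op 3: b = malloc(11) -> b = 16; heap: [0-15 ALLOC][16-26 ALLOC][27-32 FREE]
Op 4: c = malloc(10) -> c = NULL; heap: [0-15 ALLOC][16-26 ALLOC][27-32 FREE]
Op 5: free(a) -> (freed a); heap: [0-15 FREE][16-26 ALLOC][27-32 FREE]
Op 6: b = realloc(b, 4) -> b = 16; heap: [0-15 FREE][16-19 ALLOC][20-32 FREE]
Op 7: d = malloc(1) -> d = 0; heap: [0-0 ALLOC][1-15 FREE][16-19 ALLOC][20-32 FREE]
Free blocks: [15 13] total_free=28 largest=15 -> 100*(28-15)/28 = 1300/28 ≈ 46.429 -> rounds to 46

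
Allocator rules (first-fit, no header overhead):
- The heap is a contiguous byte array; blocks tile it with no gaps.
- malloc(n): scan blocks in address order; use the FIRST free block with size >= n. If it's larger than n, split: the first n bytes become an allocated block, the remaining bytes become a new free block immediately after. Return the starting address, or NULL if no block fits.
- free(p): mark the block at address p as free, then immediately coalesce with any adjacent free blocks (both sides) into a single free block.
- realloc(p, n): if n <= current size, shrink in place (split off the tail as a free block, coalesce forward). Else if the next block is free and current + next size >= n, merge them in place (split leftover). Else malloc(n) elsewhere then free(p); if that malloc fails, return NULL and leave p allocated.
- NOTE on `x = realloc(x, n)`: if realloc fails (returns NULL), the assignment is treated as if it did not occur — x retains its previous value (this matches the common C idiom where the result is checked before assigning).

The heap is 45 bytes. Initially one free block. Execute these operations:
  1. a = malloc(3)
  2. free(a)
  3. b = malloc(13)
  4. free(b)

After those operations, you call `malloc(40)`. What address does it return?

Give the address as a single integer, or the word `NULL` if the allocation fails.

Op 1: a = malloc(3) -> a = 0; heap: [0-2 ALLOC][3-44 FREE]
Op 2: free(a) -> (freed a); heap: [0-44 FREE]
Op 3: b = malloc(13) -> b = 0; heap: [0-12 ALLOC][13-44 FREE]
Op 4: free(b) -> (freed b); heap: [0-44 FREE]
malloc(40): first-fit scan over [0-44 FREE] -> 0

Answer: 0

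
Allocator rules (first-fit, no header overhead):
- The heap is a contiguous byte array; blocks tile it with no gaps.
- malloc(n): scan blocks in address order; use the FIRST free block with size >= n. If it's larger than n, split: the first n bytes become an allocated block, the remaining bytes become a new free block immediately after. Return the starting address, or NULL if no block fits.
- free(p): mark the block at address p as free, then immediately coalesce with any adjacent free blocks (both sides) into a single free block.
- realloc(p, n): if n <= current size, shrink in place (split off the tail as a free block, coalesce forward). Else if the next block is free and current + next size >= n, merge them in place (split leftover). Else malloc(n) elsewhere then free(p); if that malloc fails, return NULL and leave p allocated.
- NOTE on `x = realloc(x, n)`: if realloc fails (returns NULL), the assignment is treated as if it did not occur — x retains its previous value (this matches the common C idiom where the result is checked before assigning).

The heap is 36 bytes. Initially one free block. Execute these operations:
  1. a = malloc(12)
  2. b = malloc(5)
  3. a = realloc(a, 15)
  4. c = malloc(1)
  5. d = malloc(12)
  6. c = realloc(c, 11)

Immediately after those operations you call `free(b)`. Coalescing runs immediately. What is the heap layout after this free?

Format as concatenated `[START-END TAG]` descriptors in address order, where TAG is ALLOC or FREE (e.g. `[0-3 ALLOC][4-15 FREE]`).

Answer: [0-10 ALLOC][11-16 FREE][17-31 ALLOC][32-35 FREE]

Derivation:
Op 1: a = malloc(12) -> a = 0; heap: [0-11 ALLOC][12-35 FREE]
Op 2: b = malloc(5) -> b = 12; heap: [0-11 ALLOC][12-16 ALLOC][17-35 FREE]
Op 3: a = realloc(a, 15) -> a = 17; heap: [0-11 FREE][12-16 ALLOC][17-31 ALLOC][32-35 FREE]
Op 4: c = malloc(1) -> c = 0; heap: [0-0 ALLOC][1-11 FREE][12-16 ALLOC][17-31 ALLOC][32-35 FREE]
Op 5: d = malloc(12) -> d = NULL; heap: [0-0 ALLOC][1-11 FREE][12-16 ALLOC][17-31 ALLOC][32-35 FREE]
Op 6: c = realloc(c, 11) -> c = 0; heap: [0-10 ALLOC][11-11 FREE][12-16 ALLOC][17-31 ALLOC][32-35 FREE]
free(b): b = 12 -> block [12-16 ALLOC]; mark free, coalesce with adjacent free neighbors -> [0-10 ALLOC][11-16 FREE][17-31 ALLOC][32-35 FREE]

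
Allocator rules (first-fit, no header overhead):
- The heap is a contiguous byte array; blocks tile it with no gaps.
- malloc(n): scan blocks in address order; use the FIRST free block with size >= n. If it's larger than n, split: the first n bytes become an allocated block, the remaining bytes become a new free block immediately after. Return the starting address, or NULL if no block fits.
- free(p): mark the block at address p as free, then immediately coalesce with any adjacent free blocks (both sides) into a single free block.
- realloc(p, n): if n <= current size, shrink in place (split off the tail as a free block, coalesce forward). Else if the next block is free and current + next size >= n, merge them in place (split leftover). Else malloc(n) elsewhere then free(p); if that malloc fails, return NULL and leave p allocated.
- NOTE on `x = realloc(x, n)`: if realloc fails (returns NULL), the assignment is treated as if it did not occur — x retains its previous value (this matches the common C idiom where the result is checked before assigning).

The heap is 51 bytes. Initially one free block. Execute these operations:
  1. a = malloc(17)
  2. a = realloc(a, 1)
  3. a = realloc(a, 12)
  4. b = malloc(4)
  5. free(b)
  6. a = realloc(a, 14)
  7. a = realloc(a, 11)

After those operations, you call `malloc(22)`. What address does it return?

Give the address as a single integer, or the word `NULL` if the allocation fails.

Answer: 11

Derivation:
Op 1: a = malloc(17) -> a = 0; heap: [0-16 ALLOC][17-50 FREE]
Op 2: a = realloc(a, 1) -> a = 0; heap: [0-0 ALLOC][1-50 FREE]
Op 3: a = realloc(a, 12) -> a = 0; heap: [0-11 ALLOC][12-50 FREE]
Op 4: b = malloc(4) -> b = 12; heap: [0-11 ALLOC][12-15 ALLOC][16-50 FREE]
Op 5: free(b) -> (freed b); heap: [0-11 ALLOC][12-50 FREE]
Op 6: a = realloc(a, 14) -> a = 0; heap: [0-13 ALLOC][14-50 FREE]
Op 7: a = realloc(a, 11) -> a = 0; heap: [0-10 ALLOC][11-50 FREE]
malloc(22): first-fit scan over [0-10 ALLOC][11-50 FREE] -> 11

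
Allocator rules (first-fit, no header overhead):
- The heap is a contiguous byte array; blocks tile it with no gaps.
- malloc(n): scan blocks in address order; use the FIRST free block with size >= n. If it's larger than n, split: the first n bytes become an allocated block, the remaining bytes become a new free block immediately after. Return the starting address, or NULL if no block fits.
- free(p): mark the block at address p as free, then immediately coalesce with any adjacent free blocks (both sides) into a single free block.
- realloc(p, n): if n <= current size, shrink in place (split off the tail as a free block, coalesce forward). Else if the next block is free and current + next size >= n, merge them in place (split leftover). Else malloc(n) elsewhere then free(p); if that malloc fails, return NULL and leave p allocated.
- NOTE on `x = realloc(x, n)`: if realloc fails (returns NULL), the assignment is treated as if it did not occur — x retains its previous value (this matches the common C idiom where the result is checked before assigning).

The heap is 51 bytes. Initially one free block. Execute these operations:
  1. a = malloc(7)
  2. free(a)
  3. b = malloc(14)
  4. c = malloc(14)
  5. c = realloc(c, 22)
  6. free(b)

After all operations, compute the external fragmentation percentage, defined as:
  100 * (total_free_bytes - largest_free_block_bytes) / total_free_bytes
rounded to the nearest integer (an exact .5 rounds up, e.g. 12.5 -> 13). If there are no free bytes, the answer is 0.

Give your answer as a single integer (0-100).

Op 1: a = malloc(7) -> a = 0; heap: [0-6 ALLOC][7-50 FREE]
Op 2: free(a) -> (freed a); heap: [0-50 FREE]
Op 3: b = malloc(14) -> b = 0; heap: [0-13 ALLOC][14-50 FREE]
Op 4: c = malloc(14) -> c = 14; heap: [0-13 ALLOC][14-27 ALLOC][28-50 FREE]
Op 5: c = realloc(c, 22) -> c = 14; heap: [0-13 ALLOC][14-35 ALLOC][36-50 FREE]
Op 6: free(b) -> (freed b); heap: [0-13 FREE][14-35 ALLOC][36-50 FREE]
Free blocks: [14 15] total_free=29 largest=15 -> 100*(29-15)/29 = 1400/29 ≈ 48.276 -> rounds to 48

Answer: 48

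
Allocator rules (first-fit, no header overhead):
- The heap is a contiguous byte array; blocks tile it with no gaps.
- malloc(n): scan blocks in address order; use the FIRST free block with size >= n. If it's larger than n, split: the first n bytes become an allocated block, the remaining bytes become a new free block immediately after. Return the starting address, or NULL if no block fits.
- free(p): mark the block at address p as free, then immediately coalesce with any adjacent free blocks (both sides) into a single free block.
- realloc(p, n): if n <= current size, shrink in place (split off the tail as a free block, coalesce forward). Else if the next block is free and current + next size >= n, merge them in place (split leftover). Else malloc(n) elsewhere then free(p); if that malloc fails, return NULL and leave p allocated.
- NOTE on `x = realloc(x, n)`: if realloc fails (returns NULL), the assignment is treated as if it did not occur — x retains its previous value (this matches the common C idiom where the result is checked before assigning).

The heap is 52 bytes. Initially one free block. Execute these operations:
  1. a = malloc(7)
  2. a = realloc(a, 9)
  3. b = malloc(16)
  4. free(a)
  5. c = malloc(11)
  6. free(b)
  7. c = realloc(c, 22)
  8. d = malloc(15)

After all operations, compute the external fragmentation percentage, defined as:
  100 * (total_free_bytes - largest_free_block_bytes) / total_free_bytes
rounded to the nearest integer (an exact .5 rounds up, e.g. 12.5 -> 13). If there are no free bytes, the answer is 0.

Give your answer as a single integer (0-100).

Op 1: a = malloc(7) -> a = 0; heap: [0-6 ALLOC][7-51 FREE]
Op 2: a = realloc(a, 9) -> a = 0; heap: [0-8 ALLOC][9-51 FREE]
Op 3: b = malloc(16) -> b = 9; heap: [0-8 ALLOC][9-24 ALLOC][25-51 FREE]
Op 4: free(a) -> (freed a); heap: [0-8 FREE][9-24 ALLOC][25-51 FREE]
Op 5: c = malloc(11) -> c = 25; heap: [0-8 FREE][9-24 ALLOC][25-35 ALLOC][36-51 FREE]
Op 6: free(b) -> (freed b); heap: [0-24 FREE][25-35 ALLOC][36-51 FREE]
Op 7: c = realloc(c, 22) -> c = 25; heap: [0-24 FREE][25-46 ALLOC][47-51 FREE]
Op 8: d = malloc(15) -> d = 0; heap: [0-14 ALLOC][15-24 FREE][25-46 ALLOC][47-51 FREE]
Free blocks: [10 5] total_free=15 largest=10 -> 100*(15-10)/15 = 500/15 ≈ 33.333 -> rounds to 33

Answer: 33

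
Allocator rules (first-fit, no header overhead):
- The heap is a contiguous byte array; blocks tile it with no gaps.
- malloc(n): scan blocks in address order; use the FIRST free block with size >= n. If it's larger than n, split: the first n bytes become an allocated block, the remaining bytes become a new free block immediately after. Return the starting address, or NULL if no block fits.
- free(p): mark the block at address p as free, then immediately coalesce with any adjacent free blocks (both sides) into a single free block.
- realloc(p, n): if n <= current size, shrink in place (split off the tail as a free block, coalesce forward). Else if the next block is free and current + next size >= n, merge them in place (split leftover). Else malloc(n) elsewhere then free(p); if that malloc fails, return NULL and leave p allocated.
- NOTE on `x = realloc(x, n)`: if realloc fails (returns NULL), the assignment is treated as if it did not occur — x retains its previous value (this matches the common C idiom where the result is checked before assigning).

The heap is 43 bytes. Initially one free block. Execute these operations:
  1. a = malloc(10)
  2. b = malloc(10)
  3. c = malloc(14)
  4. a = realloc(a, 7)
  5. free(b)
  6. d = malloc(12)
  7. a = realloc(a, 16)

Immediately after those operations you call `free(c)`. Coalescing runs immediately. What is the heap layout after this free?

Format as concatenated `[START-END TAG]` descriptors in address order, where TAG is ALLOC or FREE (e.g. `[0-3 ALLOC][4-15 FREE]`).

Op 1: a = malloc(10) -> a = 0; heap: [0-9 ALLOC][10-42 FREE]
Op 2: b = malloc(10) -> b = 10; heap: [0-9 ALLOC][10-19 ALLOC][20-42 FREE]
Op 3: c = malloc(14) -> c = 20; heap: [0-9 ALLOC][10-19 ALLOC][20-33 ALLOC][34-42 FREE]
Op 4: a = realloc(a, 7) -> a = 0; heap: [0-6 ALLOC][7-9 FREE][10-19 ALLOC][20-33 ALLOC][34-42 FREE]
Op 5: free(b) -> (freed b); heap: [0-6 ALLOC][7-19 FREE][20-33 ALLOC][34-42 FREE]
Op 6: d = malloc(12) -> d = 7; heap: [0-6 ALLOC][7-18 ALLOC][19-19 FREE][20-33 ALLOC][34-42 FREE]
Op 7: a = realloc(a, 16) -> NULL (a unchanged); heap: [0-6 ALLOC][7-18 ALLOC][19-19 FREE][20-33 ALLOC][34-42 FREE]
free(c): c = 20 -> block [20-33 ALLOC]; mark free, coalesce with adjacent free neighbors -> [0-6 ALLOC][7-18 ALLOC][19-42 FREE]

Answer: [0-6 ALLOC][7-18 ALLOC][19-42 FREE]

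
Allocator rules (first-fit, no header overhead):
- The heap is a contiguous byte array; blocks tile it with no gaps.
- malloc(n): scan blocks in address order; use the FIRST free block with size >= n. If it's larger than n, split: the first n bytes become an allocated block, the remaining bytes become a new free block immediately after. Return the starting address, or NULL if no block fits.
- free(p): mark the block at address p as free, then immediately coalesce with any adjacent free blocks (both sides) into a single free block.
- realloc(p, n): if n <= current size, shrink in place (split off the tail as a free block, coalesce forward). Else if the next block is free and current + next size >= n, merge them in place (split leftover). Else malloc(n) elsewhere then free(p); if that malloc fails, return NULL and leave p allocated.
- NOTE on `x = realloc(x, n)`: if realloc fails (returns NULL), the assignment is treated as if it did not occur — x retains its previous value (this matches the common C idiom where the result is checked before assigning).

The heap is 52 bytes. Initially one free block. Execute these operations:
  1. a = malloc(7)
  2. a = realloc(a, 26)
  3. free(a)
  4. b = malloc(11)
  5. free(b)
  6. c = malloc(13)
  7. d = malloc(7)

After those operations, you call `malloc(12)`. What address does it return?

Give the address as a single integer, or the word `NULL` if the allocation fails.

Answer: 20

Derivation:
Op 1: a = malloc(7) -> a = 0; heap: [0-6 ALLOC][7-51 FREE]
Op 2: a = realloc(a, 26) -> a = 0; heap: [0-25 ALLOC][26-51 FREE]
Op 3: free(a) -> (freed a); heap: [0-51 FREE]
Op 4: b = malloc(11) -> b = 0; heap: [0-10 ALLOC][11-51 FREE]
Op 5: free(b) -> (freed b); heap: [0-51 FREE]
Op 6: c = malloc(13) -> c = 0; heap: [0-12 ALLOC][13-51 FREE]
Op 7: d = malloc(7) -> d = 13; heap: [0-12 ALLOC][13-19 ALLOC][20-51 FREE]
malloc(12): first-fit scan over [0-12 ALLOC][13-19 ALLOC][20-51 FREE] -> 20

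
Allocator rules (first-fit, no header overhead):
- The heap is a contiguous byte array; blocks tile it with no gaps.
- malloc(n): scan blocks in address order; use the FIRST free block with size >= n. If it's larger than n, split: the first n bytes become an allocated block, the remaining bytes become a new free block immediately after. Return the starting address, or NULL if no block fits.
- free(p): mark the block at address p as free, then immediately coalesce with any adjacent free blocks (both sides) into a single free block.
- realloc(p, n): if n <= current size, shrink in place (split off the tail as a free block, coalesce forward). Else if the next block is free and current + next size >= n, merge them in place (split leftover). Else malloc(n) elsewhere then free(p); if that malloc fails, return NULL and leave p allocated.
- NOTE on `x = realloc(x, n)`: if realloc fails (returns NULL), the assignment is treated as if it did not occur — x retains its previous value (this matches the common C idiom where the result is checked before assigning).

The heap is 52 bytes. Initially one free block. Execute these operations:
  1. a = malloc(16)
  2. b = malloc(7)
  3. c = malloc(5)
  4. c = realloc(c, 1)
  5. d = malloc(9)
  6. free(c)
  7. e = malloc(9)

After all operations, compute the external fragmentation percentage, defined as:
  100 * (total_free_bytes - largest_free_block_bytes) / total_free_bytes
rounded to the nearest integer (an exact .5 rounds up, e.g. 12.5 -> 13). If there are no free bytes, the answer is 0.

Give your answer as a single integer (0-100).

Op 1: a = malloc(16) -> a = 0; heap: [0-15 ALLOC][16-51 FREE]
Op 2: b = malloc(7) -> b = 16; heap: [0-15 ALLOC][16-22 ALLOC][23-51 FREE]
Op 3: c = malloc(5) -> c = 23; heap: [0-15 ALLOC][16-22 ALLOC][23-27 ALLOC][28-51 FREE]
Op 4: c = realloc(c, 1) -> c = 23; heap: [0-15 ALLOC][16-22 ALLOC][23-23 ALLOC][24-51 FREE]
Op 5: d = malloc(9) -> d = 24; heap: [0-15 ALLOC][16-22 ALLOC][23-23 ALLOC][24-32 ALLOC][33-51 FREE]
Op 6: free(c) -> (freed c); heap: [0-15 ALLOC][16-22 ALLOC][23-23 FREE][24-32 ALLOC][33-51 FREE]
Op 7: e = malloc(9) -> e = 33; heap: [0-15 ALLOC][16-22 ALLOC][23-23 FREE][24-32 ALLOC][33-41 ALLOC][42-51 FREE]
Free blocks: [1 10] total_free=11 largest=10 -> 100*(11-10)/11 = 100/11 ≈ 9.091 -> rounds to 9

Answer: 9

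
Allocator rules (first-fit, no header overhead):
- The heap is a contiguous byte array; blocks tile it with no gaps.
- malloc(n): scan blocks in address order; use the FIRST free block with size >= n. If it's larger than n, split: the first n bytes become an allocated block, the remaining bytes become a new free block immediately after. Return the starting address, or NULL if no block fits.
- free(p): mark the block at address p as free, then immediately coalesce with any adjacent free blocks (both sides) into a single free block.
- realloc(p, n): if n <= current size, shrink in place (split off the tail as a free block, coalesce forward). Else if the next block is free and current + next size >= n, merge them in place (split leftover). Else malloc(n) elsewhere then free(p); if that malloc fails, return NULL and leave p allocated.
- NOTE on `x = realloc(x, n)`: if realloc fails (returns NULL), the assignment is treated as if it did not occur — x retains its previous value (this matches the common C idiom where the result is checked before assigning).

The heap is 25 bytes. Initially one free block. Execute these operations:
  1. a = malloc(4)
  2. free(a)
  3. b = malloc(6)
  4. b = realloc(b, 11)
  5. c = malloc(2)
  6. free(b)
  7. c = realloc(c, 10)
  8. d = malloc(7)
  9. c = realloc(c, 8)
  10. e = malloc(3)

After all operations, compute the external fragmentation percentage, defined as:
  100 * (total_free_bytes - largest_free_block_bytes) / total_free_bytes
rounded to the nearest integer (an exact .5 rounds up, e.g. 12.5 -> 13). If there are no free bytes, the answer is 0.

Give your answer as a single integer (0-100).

Answer: 14

Derivation:
Op 1: a = malloc(4) -> a = 0; heap: [0-3 ALLOC][4-24 FREE]
Op 2: free(a) -> (freed a); heap: [0-24 FREE]
Op 3: b = malloc(6) -> b = 0; heap: [0-5 ALLOC][6-24 FREE]
Op 4: b = realloc(b, 11) -> b = 0; heap: [0-10 ALLOC][11-24 FREE]
Op 5: c = malloc(2) -> c = 11; heap: [0-10 ALLOC][11-12 ALLOC][13-24 FREE]
Op 6: free(b) -> (freed b); heap: [0-10 FREE][11-12 ALLOC][13-24 FREE]
Op 7: c = realloc(c, 10) -> c = 11; heap: [0-10 FREE][11-20 ALLOC][21-24 FREE]
Op 8: d = malloc(7) -> d = 0; heap: [0-6 ALLOC][7-10 FREE][11-20 ALLOC][21-24 FREE]
Op 9: c = realloc(c, 8) -> c = 11; heap: [0-6 ALLOC][7-10 FREE][11-18 ALLOC][19-24 FREE]
Op 10: e = malloc(3) -> e = 7; heap: [0-6 ALLOC][7-9 ALLOC][10-10 FREE][11-18 ALLOC][19-24 FREE]
Free blocks: [1 6] total_free=7 largest=6 -> 100*(7-6)/7 = 100/7 ≈ 14.286 -> rounds to 14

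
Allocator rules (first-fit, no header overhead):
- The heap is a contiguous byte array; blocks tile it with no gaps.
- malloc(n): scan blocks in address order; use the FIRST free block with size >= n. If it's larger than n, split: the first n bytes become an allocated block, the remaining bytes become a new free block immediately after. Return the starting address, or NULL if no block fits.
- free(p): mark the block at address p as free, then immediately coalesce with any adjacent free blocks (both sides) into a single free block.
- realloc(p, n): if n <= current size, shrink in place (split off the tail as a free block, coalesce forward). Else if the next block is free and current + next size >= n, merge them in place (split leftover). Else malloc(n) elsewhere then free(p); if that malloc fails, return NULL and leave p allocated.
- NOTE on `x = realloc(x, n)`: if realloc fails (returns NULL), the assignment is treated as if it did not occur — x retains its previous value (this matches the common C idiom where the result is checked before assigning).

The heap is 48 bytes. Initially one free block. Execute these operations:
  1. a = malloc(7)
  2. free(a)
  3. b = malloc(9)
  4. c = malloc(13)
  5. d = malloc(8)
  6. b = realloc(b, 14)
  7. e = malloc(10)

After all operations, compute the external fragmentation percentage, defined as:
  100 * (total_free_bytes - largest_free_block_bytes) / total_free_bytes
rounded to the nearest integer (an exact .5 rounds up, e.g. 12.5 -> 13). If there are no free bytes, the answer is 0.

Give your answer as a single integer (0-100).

Answer: 31

Derivation:
Op 1: a = malloc(7) -> a = 0; heap: [0-6 ALLOC][7-47 FREE]
Op 2: free(a) -> (freed a); heap: [0-47 FREE]
Op 3: b = malloc(9) -> b = 0; heap: [0-8 ALLOC][9-47 FREE]
Op 4: c = malloc(13) -> c = 9; heap: [0-8 ALLOC][9-21 ALLOC][22-47 FREE]
Op 5: d = malloc(8) -> d = 22; heap: [0-8 ALLOC][9-21 ALLOC][22-29 ALLOC][30-47 FREE]
Op 6: b = realloc(b, 14) -> b = 30; heap: [0-8 FREE][9-21 ALLOC][22-29 ALLOC][30-43 ALLOC][44-47 FREE]
Op 7: e = malloc(10) -> e = NULL; heap: [0-8 FREE][9-21 ALLOC][22-29 ALLOC][30-43 ALLOC][44-47 FREE]
Free blocks: [9 4] total_free=13 largest=9 -> 100*(13-9)/13 = 400/13 ≈ 30.769 -> rounds to 31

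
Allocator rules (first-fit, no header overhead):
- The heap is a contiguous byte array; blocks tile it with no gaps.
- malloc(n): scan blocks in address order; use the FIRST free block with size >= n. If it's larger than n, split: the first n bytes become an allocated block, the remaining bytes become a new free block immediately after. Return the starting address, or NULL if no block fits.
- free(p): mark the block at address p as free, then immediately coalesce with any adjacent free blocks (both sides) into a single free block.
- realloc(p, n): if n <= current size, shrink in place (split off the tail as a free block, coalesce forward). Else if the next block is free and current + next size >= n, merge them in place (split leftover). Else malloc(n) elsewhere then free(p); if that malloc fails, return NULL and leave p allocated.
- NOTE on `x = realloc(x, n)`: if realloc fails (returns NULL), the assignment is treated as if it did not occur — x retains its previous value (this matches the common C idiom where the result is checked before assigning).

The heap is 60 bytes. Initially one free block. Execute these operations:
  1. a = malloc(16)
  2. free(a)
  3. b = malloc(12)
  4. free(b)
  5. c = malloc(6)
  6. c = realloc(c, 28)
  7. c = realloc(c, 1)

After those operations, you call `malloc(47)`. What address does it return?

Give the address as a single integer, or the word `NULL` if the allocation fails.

Op 1: a = malloc(16) -> a = 0; heap: [0-15 ALLOC][16-59 FREE]
Op 2: free(a) -> (freed a); heap: [0-59 FREE]
Op 3: b = malloc(12) -> b = 0; heap: [0-11 ALLOC][12-59 FREE]
Op 4: free(b) -> (freed b); heap: [0-59 FREE]
Op 5: c = malloc(6) -> c = 0; heap: [0-5 ALLOC][6-59 FREE]
Op 6: c = realloc(c, 28) -> c = 0; heap: [0-27 ALLOC][28-59 FREE]
Op 7: c = realloc(c, 1) -> c = 0; heap: [0-0 ALLOC][1-59 FREE]
malloc(47): first-fit scan over [0-0 ALLOC][1-59 FREE] -> 1

Answer: 1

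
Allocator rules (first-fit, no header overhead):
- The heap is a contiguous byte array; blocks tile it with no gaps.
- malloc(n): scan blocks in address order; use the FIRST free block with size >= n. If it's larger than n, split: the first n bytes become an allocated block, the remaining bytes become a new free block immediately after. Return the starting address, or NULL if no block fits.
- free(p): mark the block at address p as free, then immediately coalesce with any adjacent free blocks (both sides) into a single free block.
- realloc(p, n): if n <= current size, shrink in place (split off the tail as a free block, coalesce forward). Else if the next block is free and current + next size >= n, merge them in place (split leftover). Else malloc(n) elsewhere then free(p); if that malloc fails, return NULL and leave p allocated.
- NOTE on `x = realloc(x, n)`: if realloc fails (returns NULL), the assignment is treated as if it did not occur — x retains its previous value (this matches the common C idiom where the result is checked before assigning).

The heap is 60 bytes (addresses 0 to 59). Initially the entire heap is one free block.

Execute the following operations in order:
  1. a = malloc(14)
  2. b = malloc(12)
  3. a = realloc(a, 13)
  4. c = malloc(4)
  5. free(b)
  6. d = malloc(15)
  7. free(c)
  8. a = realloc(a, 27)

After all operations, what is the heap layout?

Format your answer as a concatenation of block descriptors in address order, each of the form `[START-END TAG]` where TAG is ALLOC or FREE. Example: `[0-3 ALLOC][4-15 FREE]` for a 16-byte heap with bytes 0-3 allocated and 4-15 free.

Answer: [0-26 ALLOC][27-29 FREE][30-44 ALLOC][45-59 FREE]

Derivation:
Op 1: a = malloc(14) -> a = 0; heap: [0-13 ALLOC][14-59 FREE]
Op 2: b = malloc(12) -> b = 14; heap: [0-13 ALLOC][14-25 ALLOC][26-59 FREE]
Op 3: a = realloc(a, 13) -> a = 0; heap: [0-12 ALLOC][13-13 FREE][14-25 ALLOC][26-59 FREE]
Op 4: c = malloc(4) -> c = 26; heap: [0-12 ALLOC][13-13 FREE][14-25 ALLOC][26-29 ALLOC][30-59 FREE]
Op 5: free(b) -> (freed b); heap: [0-12 ALLOC][13-25 FREE][26-29 ALLOC][30-59 FREE]
Op 6: d = malloc(15) -> d = 30; heap: [0-12 ALLOC][13-25 FREE][26-29 ALLOC][30-44 ALLOC][45-59 FREE]
Op 7: free(c) -> (freed c); heap: [0-12 ALLOC][13-29 FREE][30-44 ALLOC][45-59 FREE]
Op 8: a = realloc(a, 27) -> a = 0; heap: [0-26 ALLOC][27-29 FREE][30-44 ALLOC][45-59 FREE]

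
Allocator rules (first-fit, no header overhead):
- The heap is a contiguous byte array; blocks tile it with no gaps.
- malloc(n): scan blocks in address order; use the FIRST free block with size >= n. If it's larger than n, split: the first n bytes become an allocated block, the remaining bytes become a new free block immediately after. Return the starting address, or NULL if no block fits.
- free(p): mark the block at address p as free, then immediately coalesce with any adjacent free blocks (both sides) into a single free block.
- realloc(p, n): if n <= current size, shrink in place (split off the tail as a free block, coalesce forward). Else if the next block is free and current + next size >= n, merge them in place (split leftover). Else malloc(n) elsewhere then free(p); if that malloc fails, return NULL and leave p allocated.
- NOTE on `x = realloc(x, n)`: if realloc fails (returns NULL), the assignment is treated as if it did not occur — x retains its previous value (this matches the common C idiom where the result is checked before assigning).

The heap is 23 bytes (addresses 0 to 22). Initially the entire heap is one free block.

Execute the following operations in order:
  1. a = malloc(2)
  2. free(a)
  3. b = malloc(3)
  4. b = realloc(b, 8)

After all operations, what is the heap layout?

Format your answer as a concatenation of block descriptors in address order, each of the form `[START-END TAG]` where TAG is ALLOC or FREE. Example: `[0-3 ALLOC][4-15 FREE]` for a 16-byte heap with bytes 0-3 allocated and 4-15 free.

Answer: [0-7 ALLOC][8-22 FREE]

Derivation:
Op 1: a = malloc(2) -> a = 0; heap: [0-1 ALLOC][2-22 FREE]
Op 2: free(a) -> (freed a); heap: [0-22 FREE]
Op 3: b = malloc(3) -> b = 0; heap: [0-2 ALLOC][3-22 FREE]
Op 4: b = realloc(b, 8) -> b = 0; heap: [0-7 ALLOC][8-22 FREE]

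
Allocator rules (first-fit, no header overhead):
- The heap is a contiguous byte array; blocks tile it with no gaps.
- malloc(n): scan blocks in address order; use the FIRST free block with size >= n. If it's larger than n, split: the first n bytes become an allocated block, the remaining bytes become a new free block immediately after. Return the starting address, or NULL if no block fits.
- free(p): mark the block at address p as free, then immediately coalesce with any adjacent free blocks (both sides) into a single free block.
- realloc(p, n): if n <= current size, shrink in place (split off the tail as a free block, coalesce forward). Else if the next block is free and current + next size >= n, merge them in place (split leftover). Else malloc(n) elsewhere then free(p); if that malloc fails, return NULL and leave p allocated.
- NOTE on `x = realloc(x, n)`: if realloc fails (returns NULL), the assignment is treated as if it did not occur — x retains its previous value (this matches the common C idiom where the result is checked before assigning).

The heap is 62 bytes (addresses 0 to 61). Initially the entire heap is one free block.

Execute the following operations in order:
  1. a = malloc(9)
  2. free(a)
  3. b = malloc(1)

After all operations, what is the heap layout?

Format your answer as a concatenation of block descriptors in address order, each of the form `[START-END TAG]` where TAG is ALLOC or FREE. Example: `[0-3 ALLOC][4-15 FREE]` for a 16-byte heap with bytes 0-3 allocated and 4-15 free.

Answer: [0-0 ALLOC][1-61 FREE]

Derivation:
Op 1: a = malloc(9) -> a = 0; heap: [0-8 ALLOC][9-61 FREE]
Op 2: free(a) -> (freed a); heap: [0-61 FREE]
Op 3: b = malloc(1) -> b = 0; heap: [0-0 ALLOC][1-61 FREE]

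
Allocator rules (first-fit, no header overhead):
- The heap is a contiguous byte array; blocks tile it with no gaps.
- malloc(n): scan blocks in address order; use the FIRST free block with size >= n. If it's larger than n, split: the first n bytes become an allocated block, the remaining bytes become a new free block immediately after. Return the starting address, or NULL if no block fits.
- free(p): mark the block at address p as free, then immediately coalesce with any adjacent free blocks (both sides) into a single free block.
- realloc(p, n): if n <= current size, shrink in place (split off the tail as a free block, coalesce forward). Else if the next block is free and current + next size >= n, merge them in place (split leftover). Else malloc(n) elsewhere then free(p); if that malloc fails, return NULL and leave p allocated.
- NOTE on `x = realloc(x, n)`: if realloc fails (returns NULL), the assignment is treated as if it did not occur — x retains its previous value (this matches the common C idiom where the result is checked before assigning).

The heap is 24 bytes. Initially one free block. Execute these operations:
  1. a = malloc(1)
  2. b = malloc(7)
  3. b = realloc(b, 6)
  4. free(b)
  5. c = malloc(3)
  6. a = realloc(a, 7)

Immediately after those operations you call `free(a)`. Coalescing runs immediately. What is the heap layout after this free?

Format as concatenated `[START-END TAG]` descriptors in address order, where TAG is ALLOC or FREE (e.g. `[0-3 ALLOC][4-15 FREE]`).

Op 1: a = malloc(1) -> a = 0; heap: [0-0 ALLOC][1-23 FREE]
Op 2: b = malloc(7) -> b = 1; heap: [0-0 ALLOC][1-7 ALLOC][8-23 FREE]
Op 3: b = realloc(b, 6) -> b = 1; heap: [0-0 ALLOC][1-6 ALLOC][7-23 FREE]
Op 4: free(b) -> (freed b); heap: [0-0 ALLOC][1-23 FREE]
Op 5: c = malloc(3) -> c = 1; heap: [0-0 ALLOC][1-3 ALLOC][4-23 FREE]
Op 6: a = realloc(a, 7) -> a = 4; heap: [0-0 FREE][1-3 ALLOC][4-10 ALLOC][11-23 FREE]
free(a): a = 4 -> block [4-10 ALLOC]; mark free, coalesce with adjacent free neighbors -> [0-0 FREE][1-3 ALLOC][4-23 FREE]

Answer: [0-0 FREE][1-3 ALLOC][4-23 FREE]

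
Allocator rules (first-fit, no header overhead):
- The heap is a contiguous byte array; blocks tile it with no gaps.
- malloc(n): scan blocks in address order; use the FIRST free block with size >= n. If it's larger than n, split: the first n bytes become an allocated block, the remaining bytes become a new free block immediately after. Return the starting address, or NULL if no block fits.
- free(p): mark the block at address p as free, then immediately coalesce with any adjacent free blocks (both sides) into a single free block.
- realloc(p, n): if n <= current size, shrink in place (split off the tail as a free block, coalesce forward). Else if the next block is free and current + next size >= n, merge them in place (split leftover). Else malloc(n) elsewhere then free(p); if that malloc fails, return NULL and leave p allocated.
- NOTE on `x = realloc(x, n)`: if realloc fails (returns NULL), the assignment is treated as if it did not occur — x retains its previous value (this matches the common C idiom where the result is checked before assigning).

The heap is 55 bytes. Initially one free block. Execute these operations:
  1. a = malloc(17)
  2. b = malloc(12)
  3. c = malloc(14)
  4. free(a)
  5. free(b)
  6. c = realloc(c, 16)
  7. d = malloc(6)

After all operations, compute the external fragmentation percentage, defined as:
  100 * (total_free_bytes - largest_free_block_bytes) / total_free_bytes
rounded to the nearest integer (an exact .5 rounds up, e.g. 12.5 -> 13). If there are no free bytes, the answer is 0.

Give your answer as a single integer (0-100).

Op 1: a = malloc(17) -> a = 0; heap: [0-16 ALLOC][17-54 FREE]
Op 2: b = malloc(12) -> b = 17; heap: [0-16 ALLOC][17-28 ALLOC][29-54 FREE]
Op 3: c = malloc(14) -> c = 29; heap: [0-16 ALLOC][17-28 ALLOC][29-42 ALLOC][43-54 FREE]
Op 4: free(a) -> (freed a); heap: [0-16 FREE][17-28 ALLOC][29-42 ALLOC][43-54 FREE]
Op 5: free(b) -> (freed b); heap: [0-28 FREE][29-42 ALLOC][43-54 FREE]
Op 6: c = realloc(c, 16) -> c = 29; heap: [0-28 FREE][29-44 ALLOC][45-54 FREE]
Op 7: d = malloc(6) -> d = 0; heap: [0-5 ALLOC][6-28 FREE][29-44 ALLOC][45-54 FREE]
Free blocks: [23 10] total_free=33 largest=23 -> 100*(33-23)/33 = 1000/33 ≈ 30.303 -> rounds to 30

Answer: 30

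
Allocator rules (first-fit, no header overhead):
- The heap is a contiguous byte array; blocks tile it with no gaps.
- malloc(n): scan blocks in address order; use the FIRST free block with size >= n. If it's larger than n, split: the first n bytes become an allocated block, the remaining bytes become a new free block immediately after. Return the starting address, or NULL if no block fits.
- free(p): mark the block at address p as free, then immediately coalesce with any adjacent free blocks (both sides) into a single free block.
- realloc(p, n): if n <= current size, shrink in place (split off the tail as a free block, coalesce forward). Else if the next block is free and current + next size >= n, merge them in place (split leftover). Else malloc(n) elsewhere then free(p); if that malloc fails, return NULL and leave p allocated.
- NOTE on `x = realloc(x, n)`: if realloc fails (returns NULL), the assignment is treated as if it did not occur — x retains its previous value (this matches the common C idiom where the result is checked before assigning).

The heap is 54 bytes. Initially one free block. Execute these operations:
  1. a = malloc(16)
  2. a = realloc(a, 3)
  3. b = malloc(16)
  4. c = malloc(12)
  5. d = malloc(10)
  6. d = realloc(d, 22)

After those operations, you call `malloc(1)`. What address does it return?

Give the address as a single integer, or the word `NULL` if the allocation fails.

Answer: 53

Derivation:
Op 1: a = malloc(16) -> a = 0; heap: [0-15 ALLOC][16-53 FREE]
Op 2: a = realloc(a, 3) -> a = 0; heap: [0-2 ALLOC][3-53 FREE]
Op 3: b = malloc(16) -> b = 3; heap: [0-2 ALLOC][3-18 ALLOC][19-53 FREE]
Op 4: c = malloc(12) -> c = 19; heap: [0-2 ALLOC][3-18 ALLOC][19-30 ALLOC][31-53 FREE]
Op 5: d = malloc(10) -> d = 31; heap: [0-2 ALLOC][3-18 ALLOC][19-30 ALLOC][31-40 ALLOC][41-53 FREE]
Op 6: d = realloc(d, 22) -> d = 31; heap: [0-2 ALLOC][3-18 ALLOC][19-30 ALLOC][31-52 ALLOC][53-53 FREE]
malloc(1): first-fit scan over [0-2 ALLOC][3-18 ALLOC][19-30 ALLOC][31-52 ALLOC][53-53 FREE] -> 53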